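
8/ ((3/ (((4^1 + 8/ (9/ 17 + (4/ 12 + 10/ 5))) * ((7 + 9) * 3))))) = 63488/ 73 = 869.70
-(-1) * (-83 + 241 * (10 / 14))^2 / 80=24336 / 245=99.33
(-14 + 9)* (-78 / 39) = 10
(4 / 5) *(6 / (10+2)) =2 / 5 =0.40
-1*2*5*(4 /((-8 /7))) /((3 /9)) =105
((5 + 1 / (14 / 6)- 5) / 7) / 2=3 / 98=0.03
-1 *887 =-887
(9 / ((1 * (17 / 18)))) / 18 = 9 / 17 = 0.53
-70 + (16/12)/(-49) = -10294/147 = -70.03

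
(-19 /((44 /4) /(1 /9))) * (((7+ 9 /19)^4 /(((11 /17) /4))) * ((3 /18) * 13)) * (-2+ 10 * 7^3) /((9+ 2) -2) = -3054667.99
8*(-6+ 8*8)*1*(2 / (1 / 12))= 11136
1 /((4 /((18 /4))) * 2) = 0.56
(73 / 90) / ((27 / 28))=0.84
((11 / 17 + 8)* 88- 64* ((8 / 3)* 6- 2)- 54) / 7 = -3214 / 119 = -27.01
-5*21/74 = -105/74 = -1.42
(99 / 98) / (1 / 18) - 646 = -30763 / 49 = -627.82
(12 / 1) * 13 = 156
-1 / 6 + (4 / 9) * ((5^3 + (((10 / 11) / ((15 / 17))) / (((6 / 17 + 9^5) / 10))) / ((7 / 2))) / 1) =231191241053 / 4173962562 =55.39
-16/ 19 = -0.84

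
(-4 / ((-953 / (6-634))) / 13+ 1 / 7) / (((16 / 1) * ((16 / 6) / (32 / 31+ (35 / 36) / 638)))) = -3823836895 / 2634558710784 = -0.00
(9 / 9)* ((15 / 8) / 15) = 1 / 8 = 0.12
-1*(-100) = 100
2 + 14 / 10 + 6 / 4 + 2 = 69 / 10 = 6.90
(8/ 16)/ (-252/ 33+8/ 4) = -11/ 124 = -0.09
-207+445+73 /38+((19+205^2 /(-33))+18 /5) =-6338743 /6270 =-1010.96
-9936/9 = -1104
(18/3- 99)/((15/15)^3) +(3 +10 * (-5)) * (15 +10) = -1268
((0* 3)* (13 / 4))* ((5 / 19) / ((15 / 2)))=0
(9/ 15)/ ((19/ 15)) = 9/ 19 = 0.47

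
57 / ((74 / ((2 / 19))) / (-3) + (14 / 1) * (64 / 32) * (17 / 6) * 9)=171 / 1439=0.12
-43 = -43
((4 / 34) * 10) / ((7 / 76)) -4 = 1044 / 119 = 8.77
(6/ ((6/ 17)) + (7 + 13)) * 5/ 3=185/ 3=61.67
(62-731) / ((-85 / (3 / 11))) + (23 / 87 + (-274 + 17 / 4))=-86986799 / 325380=-267.34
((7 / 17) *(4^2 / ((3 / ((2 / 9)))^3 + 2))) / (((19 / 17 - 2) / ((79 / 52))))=-17696 / 3841305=-0.00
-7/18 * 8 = -28/9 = -3.11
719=719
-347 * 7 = -2429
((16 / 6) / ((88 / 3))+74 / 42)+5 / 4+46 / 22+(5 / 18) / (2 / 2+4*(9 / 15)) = 248599 / 47124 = 5.28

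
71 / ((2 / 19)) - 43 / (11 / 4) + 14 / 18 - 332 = 64873 / 198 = 327.64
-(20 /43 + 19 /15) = -1117 /645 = -1.73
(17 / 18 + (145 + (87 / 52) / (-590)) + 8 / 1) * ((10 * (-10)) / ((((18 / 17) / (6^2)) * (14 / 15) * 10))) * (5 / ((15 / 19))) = -68647766555 / 193284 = -355165.28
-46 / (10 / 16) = -368 / 5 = -73.60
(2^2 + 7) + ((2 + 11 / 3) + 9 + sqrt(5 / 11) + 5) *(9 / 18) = sqrt(55) / 22 + 125 / 6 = 21.17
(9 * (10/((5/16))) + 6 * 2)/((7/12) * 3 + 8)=400/13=30.77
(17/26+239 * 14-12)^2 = 7517063401/676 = 11119916.27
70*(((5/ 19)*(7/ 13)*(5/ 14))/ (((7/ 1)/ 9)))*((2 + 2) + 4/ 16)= 19125/ 988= 19.36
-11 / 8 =-1.38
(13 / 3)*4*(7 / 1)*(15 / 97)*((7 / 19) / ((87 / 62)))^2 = 342807920 / 265043673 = 1.29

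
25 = 25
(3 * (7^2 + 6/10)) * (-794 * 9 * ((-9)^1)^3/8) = 484477362/5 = 96895472.40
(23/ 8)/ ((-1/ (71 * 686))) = -560119/ 4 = -140029.75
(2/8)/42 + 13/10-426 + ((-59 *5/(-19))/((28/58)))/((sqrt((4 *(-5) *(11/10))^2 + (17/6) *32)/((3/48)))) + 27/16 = -710651/1680 + 8555 *sqrt(1293)/3668672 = -422.92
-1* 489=-489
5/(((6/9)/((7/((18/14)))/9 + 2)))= 1055/54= 19.54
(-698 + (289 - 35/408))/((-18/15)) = 834535/2448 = 340.90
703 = 703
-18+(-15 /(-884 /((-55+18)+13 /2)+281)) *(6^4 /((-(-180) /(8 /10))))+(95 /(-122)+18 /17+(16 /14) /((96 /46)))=-3992212856 /228767385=-17.45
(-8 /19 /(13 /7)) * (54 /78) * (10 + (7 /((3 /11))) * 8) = -33.80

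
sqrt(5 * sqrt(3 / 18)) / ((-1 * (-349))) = sqrt(5) * 6^(3 / 4) / 2094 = 0.00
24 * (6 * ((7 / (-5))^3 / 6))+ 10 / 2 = -60.86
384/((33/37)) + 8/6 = 14252/33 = 431.88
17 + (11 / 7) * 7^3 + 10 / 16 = 4453 / 8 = 556.62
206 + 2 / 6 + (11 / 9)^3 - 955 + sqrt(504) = -544447 / 729 + 6 * sqrt(14) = -724.39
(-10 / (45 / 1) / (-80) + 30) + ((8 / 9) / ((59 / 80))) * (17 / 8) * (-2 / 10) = 208793 / 7080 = 29.49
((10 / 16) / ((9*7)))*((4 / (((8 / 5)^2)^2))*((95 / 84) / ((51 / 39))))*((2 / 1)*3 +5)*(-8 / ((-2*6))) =42453125 / 1105477632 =0.04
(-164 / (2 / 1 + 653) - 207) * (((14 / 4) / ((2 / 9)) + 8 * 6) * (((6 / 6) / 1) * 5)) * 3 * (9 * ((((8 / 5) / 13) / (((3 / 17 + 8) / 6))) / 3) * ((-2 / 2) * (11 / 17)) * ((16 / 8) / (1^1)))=16449520824 / 236717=69490.24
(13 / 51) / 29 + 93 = 137560 / 1479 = 93.01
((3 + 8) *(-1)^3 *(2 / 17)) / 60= -11 / 510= -0.02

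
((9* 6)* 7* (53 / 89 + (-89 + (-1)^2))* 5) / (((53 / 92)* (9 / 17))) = -2554934760 / 4717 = -541644.00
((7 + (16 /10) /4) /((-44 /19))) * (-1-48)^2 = -7672.29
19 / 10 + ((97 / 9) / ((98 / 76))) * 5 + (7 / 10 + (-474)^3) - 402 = -234825403447 / 2205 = -106496781.61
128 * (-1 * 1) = -128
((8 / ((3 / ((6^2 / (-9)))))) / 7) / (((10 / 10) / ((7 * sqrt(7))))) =-32 * sqrt(7) / 3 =-28.22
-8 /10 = -4 /5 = -0.80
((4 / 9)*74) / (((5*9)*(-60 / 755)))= -11174 / 1215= -9.20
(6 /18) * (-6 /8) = -0.25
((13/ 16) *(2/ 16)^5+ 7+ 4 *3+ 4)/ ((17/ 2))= 12058637/ 4456448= 2.71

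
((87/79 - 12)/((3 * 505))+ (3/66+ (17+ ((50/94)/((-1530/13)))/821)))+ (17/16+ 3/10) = 762779881089199/41453727012720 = 18.40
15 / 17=0.88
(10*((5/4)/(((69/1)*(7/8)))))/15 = 20/1449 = 0.01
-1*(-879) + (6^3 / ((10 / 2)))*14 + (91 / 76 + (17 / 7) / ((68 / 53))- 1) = 988117 / 665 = 1485.89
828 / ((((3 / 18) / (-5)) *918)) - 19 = -783 / 17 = -46.06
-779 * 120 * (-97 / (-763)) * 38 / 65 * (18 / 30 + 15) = -413480736 / 3815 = -108382.89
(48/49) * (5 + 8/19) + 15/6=7.81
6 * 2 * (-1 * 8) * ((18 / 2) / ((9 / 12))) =-1152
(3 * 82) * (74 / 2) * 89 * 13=10531014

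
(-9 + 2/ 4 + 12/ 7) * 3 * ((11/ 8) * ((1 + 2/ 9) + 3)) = -19855/ 168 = -118.18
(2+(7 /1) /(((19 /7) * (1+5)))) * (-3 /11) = -277 /418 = -0.66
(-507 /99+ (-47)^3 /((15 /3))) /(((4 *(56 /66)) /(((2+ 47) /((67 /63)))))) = -377827191 /1340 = -281960.59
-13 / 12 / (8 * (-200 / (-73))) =-0.05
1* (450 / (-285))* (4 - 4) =0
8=8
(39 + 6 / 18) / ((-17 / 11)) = -25.45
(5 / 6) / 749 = 0.00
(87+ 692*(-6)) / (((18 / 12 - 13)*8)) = 4065 / 92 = 44.18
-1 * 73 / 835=-73 / 835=-0.09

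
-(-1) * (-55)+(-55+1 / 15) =-1649 / 15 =-109.93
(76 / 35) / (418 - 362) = 19 / 490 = 0.04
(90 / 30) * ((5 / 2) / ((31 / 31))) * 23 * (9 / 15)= 207 / 2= 103.50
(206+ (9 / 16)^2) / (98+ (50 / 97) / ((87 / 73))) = 445722663 / 212652032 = 2.10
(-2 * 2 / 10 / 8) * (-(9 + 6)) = 3 / 4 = 0.75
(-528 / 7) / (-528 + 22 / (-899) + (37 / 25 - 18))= 0.14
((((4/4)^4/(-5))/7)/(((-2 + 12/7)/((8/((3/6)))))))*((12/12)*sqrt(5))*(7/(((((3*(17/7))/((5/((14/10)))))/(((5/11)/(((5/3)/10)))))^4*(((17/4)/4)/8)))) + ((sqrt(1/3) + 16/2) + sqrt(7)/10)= sqrt(7)/10 + sqrt(3)/3 + 8 + 5600000000000*sqrt(5)/20788126337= 611.20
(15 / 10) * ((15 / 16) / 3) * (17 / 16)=255 / 512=0.50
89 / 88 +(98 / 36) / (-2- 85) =67531 / 68904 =0.98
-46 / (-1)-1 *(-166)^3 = 4574342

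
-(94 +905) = -999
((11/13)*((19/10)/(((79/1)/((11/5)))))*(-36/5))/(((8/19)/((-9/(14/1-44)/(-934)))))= 1179387/4796090000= 0.00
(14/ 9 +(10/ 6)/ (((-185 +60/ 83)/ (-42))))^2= 57942544/ 15468489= 3.75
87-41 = 46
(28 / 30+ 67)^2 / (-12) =-1038361 / 2700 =-384.58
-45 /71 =-0.63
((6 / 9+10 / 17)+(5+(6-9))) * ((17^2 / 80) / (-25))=-1411 / 3000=-0.47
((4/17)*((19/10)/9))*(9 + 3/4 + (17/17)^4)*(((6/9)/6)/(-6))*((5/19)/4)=-43/66096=-0.00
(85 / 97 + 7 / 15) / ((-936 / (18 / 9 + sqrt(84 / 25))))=-977 / 340470 - 977 * sqrt(21) / 1702350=-0.01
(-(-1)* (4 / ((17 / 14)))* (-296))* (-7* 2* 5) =1160320 / 17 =68254.12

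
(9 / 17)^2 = 81 / 289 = 0.28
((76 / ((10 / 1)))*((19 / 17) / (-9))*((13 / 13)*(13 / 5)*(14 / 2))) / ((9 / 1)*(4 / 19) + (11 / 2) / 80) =-8.75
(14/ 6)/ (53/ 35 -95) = -245/ 9816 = -0.02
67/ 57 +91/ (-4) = -4919/ 228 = -21.57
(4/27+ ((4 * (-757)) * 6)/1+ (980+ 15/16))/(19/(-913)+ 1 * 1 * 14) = -6778794011/5513616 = -1229.46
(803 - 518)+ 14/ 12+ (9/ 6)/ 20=286.24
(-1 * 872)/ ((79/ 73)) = -63656/ 79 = -805.77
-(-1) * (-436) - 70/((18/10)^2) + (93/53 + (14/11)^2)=-235951337/519453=-454.23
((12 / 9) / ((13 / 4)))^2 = 256 / 1521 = 0.17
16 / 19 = 0.84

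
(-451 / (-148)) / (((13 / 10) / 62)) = 69905 / 481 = 145.33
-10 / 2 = -5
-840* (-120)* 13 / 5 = 262080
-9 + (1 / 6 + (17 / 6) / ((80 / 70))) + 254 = 11887 / 48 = 247.65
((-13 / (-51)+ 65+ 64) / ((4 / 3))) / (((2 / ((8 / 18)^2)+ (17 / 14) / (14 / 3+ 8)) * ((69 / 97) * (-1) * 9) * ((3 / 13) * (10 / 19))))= -21005717824 / 1722110625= -12.20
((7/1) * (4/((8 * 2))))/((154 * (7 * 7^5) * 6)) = 1/62118672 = 0.00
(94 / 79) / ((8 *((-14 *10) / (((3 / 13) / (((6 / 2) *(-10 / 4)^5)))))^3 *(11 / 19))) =114304 / 2498066707611083984375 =0.00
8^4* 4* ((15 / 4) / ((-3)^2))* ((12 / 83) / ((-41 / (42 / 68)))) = -14.87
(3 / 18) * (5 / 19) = 5 / 114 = 0.04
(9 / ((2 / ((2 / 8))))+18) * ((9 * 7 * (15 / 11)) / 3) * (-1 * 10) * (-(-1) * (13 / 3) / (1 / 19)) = -19840275 / 44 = -450915.34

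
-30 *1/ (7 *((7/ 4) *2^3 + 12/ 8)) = -60/ 217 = -0.28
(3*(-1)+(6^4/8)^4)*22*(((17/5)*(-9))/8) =-1159162098039/20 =-57958104901.95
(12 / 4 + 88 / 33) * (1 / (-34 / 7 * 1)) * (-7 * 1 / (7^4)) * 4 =0.01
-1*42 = -42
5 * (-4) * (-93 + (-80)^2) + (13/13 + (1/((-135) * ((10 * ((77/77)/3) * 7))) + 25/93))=-12317447131/97650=-126138.73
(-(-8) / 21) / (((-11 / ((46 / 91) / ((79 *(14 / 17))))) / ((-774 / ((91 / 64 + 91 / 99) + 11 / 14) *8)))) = 3718766592 / 6978743317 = 0.53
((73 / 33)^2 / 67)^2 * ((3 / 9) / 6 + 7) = 3606576607 / 95824788642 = 0.04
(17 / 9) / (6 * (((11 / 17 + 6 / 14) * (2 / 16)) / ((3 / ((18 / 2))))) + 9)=2023 / 12231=0.17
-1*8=-8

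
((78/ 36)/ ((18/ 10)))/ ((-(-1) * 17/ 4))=130/ 459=0.28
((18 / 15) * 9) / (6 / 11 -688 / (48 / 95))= -1782 / 224585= -0.01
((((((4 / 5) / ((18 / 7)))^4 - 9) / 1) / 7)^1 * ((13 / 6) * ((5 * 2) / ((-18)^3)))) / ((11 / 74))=17733127529 / 552432919500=0.03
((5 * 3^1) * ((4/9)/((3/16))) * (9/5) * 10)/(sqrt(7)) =640 * sqrt(7)/7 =241.90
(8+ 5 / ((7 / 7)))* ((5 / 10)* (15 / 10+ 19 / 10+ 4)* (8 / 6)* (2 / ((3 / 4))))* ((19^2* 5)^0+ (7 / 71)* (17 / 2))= 111592 / 355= 314.34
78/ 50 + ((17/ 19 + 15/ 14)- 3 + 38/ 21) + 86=88.34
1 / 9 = 0.11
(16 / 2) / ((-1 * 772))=-2 / 193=-0.01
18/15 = 6/5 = 1.20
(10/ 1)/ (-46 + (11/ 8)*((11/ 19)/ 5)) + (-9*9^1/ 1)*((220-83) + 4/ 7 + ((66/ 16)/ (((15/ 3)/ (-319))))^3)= 3292011097708881497/ 2229696000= 1476439432.87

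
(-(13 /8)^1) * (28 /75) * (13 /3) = -1183 /450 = -2.63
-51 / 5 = -10.20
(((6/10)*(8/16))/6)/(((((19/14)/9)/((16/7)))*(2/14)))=504/95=5.31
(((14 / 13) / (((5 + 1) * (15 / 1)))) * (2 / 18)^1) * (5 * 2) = 14 / 1053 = 0.01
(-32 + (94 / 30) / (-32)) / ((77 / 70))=-15407 / 528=-29.18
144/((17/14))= 2016/17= 118.59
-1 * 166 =-166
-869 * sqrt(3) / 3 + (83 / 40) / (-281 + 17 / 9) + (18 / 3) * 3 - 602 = -58681067 / 100480 - 869 * sqrt(3) / 3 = -1085.72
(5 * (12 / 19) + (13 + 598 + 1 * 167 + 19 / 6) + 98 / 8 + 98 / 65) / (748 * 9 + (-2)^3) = 11827579 / 99649680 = 0.12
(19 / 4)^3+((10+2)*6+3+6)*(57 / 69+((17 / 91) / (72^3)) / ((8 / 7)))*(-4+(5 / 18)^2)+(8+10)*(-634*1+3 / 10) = -206451728090437 / 17856184320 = -11561.92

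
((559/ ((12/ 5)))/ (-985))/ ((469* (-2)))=559/ 2217432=0.00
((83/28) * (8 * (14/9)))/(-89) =-332/801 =-0.41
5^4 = 625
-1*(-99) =99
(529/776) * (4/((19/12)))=1.72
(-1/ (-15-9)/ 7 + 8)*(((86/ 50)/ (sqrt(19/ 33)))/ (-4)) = -11567*sqrt(627)/ 63840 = -4.54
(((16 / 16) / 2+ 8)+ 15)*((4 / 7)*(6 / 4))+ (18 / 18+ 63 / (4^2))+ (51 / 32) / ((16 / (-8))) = 10879 / 448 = 24.28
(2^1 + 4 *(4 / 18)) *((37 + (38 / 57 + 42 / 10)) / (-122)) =-8164 / 8235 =-0.99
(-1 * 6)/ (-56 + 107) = -2/ 17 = -0.12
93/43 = 2.16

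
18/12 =3/2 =1.50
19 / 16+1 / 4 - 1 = 7 / 16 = 0.44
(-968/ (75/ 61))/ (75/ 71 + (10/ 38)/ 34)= -2708295568/ 3660375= -739.90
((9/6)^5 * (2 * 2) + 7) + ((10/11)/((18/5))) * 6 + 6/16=5183/132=39.27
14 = 14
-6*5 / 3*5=-50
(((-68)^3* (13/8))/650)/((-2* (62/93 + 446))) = 14739/16750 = 0.88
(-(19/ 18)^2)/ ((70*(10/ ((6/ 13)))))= -361/ 491400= -0.00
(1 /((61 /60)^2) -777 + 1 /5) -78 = -15885554 /18605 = -853.83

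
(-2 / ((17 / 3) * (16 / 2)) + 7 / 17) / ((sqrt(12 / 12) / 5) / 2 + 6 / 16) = 250 / 323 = 0.77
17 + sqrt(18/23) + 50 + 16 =3 * sqrt(46)/23 + 83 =83.88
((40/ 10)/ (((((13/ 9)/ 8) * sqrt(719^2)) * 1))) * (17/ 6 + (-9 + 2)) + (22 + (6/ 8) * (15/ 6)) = 23.75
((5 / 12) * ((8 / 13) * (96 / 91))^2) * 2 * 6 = 2949120 / 1399489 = 2.11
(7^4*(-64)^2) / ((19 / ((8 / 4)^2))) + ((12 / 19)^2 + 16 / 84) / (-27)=423788097164 / 204687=2070420.19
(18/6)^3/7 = 27/7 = 3.86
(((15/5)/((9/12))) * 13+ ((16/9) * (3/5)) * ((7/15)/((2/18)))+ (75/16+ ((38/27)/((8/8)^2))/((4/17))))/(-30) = -725209/324000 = -2.24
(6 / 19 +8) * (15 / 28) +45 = 13155 / 266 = 49.45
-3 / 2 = -1.50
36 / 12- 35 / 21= 4 / 3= 1.33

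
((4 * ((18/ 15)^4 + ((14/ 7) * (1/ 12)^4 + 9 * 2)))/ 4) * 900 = 130077553/ 7200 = 18066.33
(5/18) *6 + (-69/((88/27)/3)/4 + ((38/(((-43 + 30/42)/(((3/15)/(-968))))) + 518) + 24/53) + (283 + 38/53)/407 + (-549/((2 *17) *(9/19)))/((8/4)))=472334134177/968106480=487.89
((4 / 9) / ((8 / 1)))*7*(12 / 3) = 14 / 9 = 1.56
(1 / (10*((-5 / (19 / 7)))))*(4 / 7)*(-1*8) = 304 / 1225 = 0.25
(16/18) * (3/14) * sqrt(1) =4/21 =0.19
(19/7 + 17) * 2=276/7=39.43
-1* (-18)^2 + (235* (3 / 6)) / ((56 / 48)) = -1563 / 7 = -223.29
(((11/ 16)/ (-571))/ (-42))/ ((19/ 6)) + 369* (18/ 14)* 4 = 2305889867/ 1215088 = 1897.71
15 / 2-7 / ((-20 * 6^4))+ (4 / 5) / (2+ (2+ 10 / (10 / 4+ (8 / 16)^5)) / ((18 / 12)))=143464499 / 18792000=7.63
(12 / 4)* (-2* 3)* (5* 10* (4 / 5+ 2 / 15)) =-840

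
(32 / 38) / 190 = 8 / 1805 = 0.00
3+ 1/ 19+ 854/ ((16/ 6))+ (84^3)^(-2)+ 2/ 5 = 10803029243747423/ 33373313003520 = 323.70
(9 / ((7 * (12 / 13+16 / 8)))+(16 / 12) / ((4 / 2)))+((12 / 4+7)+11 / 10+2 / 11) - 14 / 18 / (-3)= 2497963 / 197505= 12.65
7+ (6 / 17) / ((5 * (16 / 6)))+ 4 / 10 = 505 / 68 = 7.43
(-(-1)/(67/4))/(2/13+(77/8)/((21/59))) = 0.00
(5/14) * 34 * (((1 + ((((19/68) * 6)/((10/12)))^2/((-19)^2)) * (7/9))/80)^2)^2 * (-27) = -18596759388507/2244039617968750000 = -0.00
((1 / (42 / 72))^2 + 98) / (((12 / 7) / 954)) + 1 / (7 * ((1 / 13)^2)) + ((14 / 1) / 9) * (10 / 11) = 38945204 / 693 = 56197.99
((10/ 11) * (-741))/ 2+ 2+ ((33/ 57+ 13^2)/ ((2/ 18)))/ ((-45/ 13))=-810631/ 1045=-775.72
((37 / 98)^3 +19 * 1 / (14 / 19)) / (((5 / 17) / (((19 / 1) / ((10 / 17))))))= 133540905851 / 47059600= 2837.70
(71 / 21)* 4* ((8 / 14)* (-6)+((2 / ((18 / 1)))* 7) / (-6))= -190990 / 3969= -48.12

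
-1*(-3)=3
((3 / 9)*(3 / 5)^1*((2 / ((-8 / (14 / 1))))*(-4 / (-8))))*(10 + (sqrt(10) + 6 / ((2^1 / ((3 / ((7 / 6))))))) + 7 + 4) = -201 / 20 - 7*sqrt(10) / 20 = -11.16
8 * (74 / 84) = 148 / 21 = 7.05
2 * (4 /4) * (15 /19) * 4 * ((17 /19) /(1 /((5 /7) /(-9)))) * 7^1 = -3400 /1083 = -3.14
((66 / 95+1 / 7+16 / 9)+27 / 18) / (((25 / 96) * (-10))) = -394088 / 249375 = -1.58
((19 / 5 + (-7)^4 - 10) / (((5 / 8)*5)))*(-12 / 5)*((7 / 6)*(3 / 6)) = -670544 / 625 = -1072.87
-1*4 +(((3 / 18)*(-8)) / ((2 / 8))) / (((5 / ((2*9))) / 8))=-788 / 5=-157.60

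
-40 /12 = -10 /3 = -3.33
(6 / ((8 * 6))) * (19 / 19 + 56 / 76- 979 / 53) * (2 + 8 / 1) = -21065 / 1007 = -20.92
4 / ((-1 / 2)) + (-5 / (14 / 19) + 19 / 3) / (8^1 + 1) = -3043 / 378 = -8.05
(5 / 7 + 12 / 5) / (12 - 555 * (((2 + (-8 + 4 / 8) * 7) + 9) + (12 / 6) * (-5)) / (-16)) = -3488 / 1987335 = -0.00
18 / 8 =9 / 4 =2.25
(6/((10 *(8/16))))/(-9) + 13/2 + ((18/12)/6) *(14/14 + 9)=133/15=8.87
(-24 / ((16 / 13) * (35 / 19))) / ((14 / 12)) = -2223 / 245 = -9.07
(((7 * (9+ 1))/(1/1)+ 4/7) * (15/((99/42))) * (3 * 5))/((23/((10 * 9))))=6669000/253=26359.68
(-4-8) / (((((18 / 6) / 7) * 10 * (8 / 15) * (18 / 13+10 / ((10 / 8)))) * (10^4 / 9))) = -2457 / 4880000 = -0.00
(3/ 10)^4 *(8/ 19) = 81/ 23750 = 0.00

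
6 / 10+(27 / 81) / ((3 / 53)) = 292 / 45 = 6.49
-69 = -69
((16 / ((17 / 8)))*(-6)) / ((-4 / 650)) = 124800 / 17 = 7341.18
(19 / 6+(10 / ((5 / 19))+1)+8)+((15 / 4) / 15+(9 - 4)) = 665 / 12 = 55.42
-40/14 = -20/7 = -2.86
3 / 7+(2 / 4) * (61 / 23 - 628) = -100543 / 322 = -312.25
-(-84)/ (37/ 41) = 3444/ 37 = 93.08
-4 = -4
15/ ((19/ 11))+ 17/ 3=14.35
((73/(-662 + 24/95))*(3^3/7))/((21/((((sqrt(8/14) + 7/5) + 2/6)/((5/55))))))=-0.55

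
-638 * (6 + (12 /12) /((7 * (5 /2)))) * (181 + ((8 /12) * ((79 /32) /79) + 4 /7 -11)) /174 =-3788.77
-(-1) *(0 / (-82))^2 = 0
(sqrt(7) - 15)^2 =(15 - sqrt(7))^2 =152.63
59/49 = 1.20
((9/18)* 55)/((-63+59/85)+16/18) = -0.45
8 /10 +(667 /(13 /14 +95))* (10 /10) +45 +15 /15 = 360952 /6715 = 53.75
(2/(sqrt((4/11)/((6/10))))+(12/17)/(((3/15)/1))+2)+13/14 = sqrt(165)/5+1537/238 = 9.03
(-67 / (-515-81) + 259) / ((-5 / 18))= -1389879 / 1490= -932.80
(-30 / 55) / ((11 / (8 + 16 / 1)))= -144 / 121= -1.19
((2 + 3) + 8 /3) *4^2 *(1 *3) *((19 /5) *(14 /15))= 97888 /75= 1305.17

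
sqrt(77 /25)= 1.75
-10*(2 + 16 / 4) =-60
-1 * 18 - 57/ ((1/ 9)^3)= -41571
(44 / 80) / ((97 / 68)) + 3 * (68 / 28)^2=429658 / 23765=18.08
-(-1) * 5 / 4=5 / 4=1.25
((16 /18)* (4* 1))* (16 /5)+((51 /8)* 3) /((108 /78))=18137 /720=25.19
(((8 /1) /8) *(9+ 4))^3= 2197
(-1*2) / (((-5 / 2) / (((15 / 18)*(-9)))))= -6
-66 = -66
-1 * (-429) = 429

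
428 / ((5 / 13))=5564 / 5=1112.80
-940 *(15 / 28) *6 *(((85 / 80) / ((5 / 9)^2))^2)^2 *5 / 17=-89459652535479 / 716800000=-124804.20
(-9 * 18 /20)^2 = 6561 /100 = 65.61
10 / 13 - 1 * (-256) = 3338 / 13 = 256.77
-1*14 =-14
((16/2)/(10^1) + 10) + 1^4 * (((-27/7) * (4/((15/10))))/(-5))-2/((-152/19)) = 367/28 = 13.11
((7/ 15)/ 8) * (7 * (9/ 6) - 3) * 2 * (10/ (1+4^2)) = 35/ 68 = 0.51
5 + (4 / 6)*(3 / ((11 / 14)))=83 / 11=7.55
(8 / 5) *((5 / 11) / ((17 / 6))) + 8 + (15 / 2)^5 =142052533 / 5984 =23738.73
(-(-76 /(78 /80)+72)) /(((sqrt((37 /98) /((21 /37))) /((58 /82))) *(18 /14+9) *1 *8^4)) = 0.00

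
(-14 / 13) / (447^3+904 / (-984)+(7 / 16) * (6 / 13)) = -13776 / 1142512648247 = -0.00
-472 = -472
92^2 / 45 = 8464 / 45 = 188.09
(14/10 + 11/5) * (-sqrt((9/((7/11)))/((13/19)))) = -54 * sqrt(19019)/455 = -16.37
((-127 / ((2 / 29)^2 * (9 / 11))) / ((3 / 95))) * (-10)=10334566.20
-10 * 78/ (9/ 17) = -1473.33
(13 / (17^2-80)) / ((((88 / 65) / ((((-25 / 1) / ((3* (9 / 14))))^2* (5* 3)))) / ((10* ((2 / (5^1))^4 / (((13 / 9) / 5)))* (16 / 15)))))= 20384000 / 186219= 109.46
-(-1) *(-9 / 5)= -9 / 5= -1.80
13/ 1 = 13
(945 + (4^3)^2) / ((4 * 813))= 5041 / 3252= 1.55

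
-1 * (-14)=14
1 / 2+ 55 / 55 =3 / 2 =1.50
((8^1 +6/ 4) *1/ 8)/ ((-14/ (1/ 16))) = -19/ 3584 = -0.01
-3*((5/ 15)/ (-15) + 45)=-2024/ 15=-134.93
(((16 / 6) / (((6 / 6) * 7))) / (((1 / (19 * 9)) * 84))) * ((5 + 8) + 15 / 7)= 4028 / 343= 11.74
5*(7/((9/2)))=70/9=7.78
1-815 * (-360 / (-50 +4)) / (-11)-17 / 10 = 579.14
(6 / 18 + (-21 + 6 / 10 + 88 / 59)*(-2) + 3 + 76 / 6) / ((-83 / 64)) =-1016064 / 24485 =-41.50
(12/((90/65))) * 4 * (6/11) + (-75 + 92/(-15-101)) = -18146/319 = -56.88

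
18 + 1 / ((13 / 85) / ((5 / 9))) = 2531 / 117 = 21.63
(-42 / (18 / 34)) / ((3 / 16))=-3808 / 9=-423.11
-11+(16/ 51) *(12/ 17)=-3115/ 289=-10.78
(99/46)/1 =99/46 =2.15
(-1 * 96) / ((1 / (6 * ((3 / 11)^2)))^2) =-279936 / 14641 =-19.12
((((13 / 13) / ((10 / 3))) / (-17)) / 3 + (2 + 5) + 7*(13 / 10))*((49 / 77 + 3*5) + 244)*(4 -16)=-2757888 / 55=-50143.42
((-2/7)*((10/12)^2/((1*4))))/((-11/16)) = 0.07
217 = 217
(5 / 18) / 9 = 5 / 162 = 0.03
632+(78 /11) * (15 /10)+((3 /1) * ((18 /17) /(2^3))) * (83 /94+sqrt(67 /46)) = 27 * sqrt(3082) /3128+45209699 /70312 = 643.47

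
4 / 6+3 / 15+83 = 1258 / 15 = 83.87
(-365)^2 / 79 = 133225 / 79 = 1686.39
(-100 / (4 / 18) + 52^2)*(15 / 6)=5635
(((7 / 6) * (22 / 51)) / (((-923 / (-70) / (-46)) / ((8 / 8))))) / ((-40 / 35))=433895 / 282438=1.54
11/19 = 0.58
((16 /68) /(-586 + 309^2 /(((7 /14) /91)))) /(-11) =-1 /812372693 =-0.00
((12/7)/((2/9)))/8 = 27/28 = 0.96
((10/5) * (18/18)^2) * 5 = 10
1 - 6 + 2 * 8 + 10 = 21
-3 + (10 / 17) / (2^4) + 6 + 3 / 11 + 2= 7943 / 1496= 5.31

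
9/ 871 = 0.01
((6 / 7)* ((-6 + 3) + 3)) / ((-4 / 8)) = 0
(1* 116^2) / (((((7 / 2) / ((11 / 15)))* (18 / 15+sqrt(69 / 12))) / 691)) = 541472.51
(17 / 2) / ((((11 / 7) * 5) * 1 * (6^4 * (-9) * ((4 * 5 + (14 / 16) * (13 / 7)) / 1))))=-119 / 27745740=-0.00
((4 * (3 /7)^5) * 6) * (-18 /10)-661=-55599623 /84035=-661.62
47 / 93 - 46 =-45.49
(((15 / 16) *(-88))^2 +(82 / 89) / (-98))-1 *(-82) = 120158469 / 17444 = 6888.24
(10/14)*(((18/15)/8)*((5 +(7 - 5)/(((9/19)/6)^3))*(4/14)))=15697/126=124.58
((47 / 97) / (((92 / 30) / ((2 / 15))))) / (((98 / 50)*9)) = 1175 / 983871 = 0.00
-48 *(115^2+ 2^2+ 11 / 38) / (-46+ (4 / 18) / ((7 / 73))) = 2209599 / 152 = 14536.84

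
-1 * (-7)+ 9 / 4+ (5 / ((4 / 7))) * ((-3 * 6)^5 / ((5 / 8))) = -105815771 / 4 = -26453942.75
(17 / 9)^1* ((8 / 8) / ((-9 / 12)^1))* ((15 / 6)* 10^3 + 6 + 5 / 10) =-18938 / 3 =-6312.67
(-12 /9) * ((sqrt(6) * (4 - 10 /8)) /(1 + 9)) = -11 * sqrt(6) /30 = -0.90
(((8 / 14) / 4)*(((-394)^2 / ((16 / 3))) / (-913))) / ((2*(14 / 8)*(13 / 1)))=-116427 / 1163162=-0.10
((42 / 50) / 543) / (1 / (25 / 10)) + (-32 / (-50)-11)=-93723 / 9050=-10.36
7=7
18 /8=9 /4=2.25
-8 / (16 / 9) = -9 / 2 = -4.50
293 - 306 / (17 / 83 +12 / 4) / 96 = 1242775 / 4256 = 292.01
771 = 771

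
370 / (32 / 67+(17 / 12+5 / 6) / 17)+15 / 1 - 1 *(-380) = 2783425 / 2779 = 1001.59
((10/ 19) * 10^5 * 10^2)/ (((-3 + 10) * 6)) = 50000000/ 399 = 125313.28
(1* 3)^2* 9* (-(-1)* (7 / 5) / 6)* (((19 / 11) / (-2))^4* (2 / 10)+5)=1131490269 / 11712800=96.60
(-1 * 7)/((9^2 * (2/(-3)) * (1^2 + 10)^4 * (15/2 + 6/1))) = 7/10673289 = 0.00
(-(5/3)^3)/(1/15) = -625/9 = -69.44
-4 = -4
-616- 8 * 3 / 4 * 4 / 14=-4324 / 7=-617.71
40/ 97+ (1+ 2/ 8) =645/ 388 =1.66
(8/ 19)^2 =64/ 361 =0.18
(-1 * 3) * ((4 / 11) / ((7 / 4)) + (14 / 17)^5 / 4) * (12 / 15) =-0.73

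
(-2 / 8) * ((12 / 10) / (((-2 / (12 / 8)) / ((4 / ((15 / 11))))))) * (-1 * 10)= -33 / 5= -6.60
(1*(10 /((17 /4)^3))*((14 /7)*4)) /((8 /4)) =2560 /4913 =0.52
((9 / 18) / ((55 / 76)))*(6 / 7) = 228 / 385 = 0.59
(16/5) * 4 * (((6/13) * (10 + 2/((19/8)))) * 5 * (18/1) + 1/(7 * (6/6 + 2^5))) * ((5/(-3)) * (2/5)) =-3289175936/855855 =-3843.15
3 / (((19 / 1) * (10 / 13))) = 39 / 190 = 0.21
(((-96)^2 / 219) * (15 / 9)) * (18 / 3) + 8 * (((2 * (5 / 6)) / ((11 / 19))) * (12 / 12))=1069240 / 2409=443.85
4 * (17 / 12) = 5.67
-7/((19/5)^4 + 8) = -4375/135321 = -0.03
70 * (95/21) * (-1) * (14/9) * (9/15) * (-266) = 707560/9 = 78617.78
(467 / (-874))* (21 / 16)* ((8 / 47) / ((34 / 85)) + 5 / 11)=-4462185 / 7229728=-0.62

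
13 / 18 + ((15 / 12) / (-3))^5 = 176587 / 248832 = 0.71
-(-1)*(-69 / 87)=-23 / 29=-0.79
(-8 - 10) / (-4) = 9 / 2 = 4.50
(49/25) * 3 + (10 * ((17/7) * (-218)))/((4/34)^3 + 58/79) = -179652898753/24988775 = -7189.34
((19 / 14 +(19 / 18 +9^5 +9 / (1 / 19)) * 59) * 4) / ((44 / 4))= 1270561.32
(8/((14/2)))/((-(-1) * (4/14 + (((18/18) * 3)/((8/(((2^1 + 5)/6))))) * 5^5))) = 128/153157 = 0.00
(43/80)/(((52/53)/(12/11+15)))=403383/45760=8.82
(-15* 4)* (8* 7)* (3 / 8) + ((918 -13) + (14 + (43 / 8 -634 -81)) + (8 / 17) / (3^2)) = -1050.57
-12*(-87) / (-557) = -1044 / 557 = -1.87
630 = 630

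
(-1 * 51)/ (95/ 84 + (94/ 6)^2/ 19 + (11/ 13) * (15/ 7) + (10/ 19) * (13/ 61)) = -193641084/ 60653071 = -3.19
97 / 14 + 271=3891 / 14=277.93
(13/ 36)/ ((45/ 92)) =299/ 405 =0.74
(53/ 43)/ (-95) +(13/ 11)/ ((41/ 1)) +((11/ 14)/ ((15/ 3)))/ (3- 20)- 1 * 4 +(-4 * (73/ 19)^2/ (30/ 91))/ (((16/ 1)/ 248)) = -69485633056123/ 24993116610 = -2780.19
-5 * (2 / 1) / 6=-5 / 3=-1.67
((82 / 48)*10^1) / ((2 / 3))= 205 / 8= 25.62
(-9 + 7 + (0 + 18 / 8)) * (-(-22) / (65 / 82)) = 451 / 65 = 6.94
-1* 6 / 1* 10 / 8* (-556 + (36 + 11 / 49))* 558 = 106587765 / 49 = 2175260.51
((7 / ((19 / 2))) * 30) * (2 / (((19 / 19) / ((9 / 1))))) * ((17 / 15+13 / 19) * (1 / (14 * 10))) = 9324 / 1805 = 5.17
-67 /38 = -1.76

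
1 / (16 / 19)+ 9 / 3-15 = -173 / 16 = -10.81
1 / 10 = 0.10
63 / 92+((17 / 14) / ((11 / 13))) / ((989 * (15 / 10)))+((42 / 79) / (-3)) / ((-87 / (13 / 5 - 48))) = 6210367729 / 10467991380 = 0.59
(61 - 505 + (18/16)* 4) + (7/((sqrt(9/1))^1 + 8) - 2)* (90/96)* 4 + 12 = -19035/44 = -432.61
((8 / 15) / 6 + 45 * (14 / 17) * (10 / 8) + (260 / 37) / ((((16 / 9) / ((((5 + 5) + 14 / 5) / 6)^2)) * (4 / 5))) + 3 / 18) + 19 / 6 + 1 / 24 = 16365703 / 226440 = 72.27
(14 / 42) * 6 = 2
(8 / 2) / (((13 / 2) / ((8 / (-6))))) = -32 / 39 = -0.82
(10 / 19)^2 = 100 / 361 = 0.28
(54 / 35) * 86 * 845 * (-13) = -1457552.57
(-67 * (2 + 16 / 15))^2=9498724 / 225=42216.55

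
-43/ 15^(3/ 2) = -43 * sqrt(15)/ 225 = -0.74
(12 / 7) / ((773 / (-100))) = -1200 / 5411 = -0.22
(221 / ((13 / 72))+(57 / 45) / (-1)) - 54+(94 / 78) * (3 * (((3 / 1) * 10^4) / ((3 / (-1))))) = -6822097 / 195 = -34985.11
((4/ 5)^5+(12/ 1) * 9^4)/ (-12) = -6561.03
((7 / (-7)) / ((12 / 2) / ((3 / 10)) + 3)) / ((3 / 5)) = -5 / 69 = -0.07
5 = 5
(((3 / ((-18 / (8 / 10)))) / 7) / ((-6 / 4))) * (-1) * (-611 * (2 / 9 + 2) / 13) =752 / 567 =1.33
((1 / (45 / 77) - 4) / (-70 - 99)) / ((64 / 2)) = 103 / 243360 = 0.00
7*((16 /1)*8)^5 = 240518168576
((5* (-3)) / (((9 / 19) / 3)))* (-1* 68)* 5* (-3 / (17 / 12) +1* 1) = -36100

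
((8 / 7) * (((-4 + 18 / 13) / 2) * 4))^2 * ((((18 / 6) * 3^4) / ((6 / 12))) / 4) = 4342.01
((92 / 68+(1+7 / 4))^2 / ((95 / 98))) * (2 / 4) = 3814209 / 439280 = 8.68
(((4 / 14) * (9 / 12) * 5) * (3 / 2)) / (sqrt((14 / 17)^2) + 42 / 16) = 1530 / 3283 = 0.47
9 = 9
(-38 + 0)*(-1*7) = 266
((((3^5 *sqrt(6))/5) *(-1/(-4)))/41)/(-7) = -243 *sqrt(6)/5740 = -0.10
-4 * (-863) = 3452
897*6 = 5382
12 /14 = 6 /7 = 0.86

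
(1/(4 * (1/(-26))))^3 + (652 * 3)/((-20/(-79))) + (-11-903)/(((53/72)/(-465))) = 1239826139/2120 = 584823.65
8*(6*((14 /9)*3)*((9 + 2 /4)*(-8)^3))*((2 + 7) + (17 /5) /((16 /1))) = -50186752 /5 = -10037350.40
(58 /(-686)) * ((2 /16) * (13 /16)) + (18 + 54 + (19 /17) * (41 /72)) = 72.63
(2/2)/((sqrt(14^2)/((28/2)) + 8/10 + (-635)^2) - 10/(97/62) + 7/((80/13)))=1552/625799839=0.00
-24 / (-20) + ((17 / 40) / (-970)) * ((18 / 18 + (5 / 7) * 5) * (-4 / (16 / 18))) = 1.21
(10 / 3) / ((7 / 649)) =6490 / 21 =309.05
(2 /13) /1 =2 /13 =0.15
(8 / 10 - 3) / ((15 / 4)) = -44 / 75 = -0.59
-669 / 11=-60.82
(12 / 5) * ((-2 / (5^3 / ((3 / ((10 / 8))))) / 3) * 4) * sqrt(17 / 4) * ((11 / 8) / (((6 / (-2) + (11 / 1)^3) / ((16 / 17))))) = -264 * sqrt(17) / 4409375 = -0.00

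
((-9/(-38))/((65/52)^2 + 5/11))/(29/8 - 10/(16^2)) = 11264/343995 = 0.03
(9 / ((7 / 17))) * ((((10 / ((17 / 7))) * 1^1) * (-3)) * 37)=-9990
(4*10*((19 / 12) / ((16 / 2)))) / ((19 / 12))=5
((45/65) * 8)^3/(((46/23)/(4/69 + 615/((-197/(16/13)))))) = -41599484928/129409891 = -321.46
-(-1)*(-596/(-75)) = 596/75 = 7.95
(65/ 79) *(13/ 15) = 169/ 237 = 0.71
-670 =-670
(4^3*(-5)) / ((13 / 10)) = -246.15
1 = 1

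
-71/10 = -7.10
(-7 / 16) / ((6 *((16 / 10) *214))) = -35 / 164352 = -0.00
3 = 3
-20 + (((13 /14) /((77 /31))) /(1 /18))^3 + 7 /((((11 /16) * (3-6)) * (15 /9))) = 221314803267 /782954095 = 282.67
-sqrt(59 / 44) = -sqrt(649) / 22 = -1.16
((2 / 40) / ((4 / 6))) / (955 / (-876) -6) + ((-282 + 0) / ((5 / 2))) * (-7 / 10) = 24517743 / 310550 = 78.95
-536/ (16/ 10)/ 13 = -335/ 13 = -25.77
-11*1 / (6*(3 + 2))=-11 / 30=-0.37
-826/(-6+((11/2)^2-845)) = 472/469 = 1.01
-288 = -288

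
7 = 7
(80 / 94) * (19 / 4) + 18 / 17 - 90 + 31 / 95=-6419461 / 75905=-84.57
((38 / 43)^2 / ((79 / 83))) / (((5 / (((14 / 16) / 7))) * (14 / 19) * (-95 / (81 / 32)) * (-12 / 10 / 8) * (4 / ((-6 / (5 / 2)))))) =-2427003 / 817997600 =-0.00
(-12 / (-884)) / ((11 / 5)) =15 / 2431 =0.01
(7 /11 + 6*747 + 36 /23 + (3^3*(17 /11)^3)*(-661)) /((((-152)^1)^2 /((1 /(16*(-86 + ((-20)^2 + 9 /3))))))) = -0.00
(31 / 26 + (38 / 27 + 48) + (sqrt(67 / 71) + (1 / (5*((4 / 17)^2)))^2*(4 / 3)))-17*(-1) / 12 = sqrt(4757) / 71 + 38984357 / 561600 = 70.39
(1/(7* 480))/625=1/2100000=0.00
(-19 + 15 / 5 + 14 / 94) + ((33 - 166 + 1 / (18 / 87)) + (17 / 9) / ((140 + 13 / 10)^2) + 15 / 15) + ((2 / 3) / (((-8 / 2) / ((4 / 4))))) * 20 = -247201037797 / 1689097374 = -146.35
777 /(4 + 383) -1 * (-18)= 2581 /129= 20.01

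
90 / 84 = 15 / 14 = 1.07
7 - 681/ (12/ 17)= -3831/ 4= -957.75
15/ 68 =0.22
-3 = -3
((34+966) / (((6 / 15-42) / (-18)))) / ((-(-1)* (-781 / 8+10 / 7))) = -315000 / 70031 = -4.50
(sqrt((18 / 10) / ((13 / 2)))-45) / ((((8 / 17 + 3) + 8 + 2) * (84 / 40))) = -1.57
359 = 359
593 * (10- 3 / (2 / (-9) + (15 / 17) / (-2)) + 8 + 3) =3072333 / 203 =15134.65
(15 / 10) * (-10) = -15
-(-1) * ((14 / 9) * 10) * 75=3500 / 3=1166.67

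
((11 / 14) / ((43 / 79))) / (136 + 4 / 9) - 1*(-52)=38449133 / 739256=52.01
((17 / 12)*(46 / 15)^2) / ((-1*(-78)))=8993 / 52650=0.17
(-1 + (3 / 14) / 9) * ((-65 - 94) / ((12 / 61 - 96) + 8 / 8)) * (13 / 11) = -1723189 / 890582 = -1.93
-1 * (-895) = 895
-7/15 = -0.47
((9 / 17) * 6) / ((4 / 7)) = 189 / 34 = 5.56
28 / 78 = 14 / 39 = 0.36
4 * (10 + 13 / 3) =172 / 3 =57.33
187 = 187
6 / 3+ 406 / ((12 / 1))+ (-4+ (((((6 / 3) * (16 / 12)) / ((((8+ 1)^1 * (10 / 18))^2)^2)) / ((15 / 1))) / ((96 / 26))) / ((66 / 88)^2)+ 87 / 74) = 927453848 / 28096875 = 33.01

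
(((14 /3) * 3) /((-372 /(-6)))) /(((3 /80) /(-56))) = -31360 /93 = -337.20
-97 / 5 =-19.40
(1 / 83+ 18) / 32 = 1495 / 2656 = 0.56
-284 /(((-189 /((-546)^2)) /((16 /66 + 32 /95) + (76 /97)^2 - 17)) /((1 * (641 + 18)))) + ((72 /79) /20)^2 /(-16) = -51541743573981539906089 /11045527128900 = -4666300030.09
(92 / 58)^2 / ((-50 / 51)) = -53958 / 21025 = -2.57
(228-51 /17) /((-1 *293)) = -225 /293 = -0.77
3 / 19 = 0.16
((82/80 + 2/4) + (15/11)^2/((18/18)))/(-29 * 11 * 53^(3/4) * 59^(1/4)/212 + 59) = -4394678299 * 53^(1/4) * 59^(3/4)/4465544120910 - 27552842 * sqrt(3127)/37843594245 - 224223128 * 53^(3/4) * 59^(1/4)/416279536695 - 96709754656/4579074903645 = -0.15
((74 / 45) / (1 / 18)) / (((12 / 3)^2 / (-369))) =-13653 / 20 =-682.65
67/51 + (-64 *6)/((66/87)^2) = -4109429/6171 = -665.93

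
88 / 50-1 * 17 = -381 / 25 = -15.24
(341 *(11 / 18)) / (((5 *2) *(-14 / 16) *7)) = -7502 / 2205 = -3.40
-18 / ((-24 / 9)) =27 / 4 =6.75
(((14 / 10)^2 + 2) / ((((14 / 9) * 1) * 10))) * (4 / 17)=891 / 14875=0.06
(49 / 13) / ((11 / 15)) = 735 / 143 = 5.14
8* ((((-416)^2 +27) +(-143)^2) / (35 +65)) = 387064 / 25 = 15482.56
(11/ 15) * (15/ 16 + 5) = 209/ 48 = 4.35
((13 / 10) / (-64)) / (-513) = 13 / 328320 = 0.00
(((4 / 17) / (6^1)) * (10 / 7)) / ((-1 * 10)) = -2 / 357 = -0.01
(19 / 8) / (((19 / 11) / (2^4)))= 22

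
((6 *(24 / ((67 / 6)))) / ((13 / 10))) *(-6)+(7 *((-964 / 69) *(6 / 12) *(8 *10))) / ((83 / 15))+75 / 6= -2507359845 / 3325478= -753.98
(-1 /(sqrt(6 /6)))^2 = 1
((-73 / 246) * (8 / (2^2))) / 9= -73 / 1107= -0.07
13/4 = 3.25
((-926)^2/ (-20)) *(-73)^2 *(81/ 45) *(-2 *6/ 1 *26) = 128311268080.32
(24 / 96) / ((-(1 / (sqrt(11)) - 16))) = sqrt(11) / 11260 + 44 / 2815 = 0.02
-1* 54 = -54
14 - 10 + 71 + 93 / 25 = 1968 / 25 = 78.72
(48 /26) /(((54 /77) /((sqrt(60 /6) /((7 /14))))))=616*sqrt(10) /117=16.65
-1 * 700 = -700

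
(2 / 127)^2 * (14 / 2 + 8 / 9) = 284 / 145161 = 0.00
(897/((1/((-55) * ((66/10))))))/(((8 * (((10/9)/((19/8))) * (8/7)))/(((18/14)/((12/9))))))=-1503345987/20480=-73405.57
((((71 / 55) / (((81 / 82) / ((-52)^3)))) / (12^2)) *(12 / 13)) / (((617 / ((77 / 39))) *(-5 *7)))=1210976 / 11244825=0.11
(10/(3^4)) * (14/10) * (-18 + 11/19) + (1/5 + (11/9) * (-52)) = -66.37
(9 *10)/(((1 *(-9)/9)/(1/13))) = -90/13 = -6.92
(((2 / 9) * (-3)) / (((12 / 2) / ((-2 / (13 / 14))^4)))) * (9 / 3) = -614656 / 85683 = -7.17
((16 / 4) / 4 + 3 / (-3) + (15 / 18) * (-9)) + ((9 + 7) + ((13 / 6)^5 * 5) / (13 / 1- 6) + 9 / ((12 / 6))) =2564081 / 54432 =47.11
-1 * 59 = -59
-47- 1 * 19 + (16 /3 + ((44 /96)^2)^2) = -20113103 /331776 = -60.62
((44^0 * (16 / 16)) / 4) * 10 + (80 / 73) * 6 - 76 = -9771 / 146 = -66.92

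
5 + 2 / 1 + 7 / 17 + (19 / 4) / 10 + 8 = 10803 / 680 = 15.89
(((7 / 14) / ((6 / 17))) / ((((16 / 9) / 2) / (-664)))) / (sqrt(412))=-4233* sqrt(103) / 824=-52.14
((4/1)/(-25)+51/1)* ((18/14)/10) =11439/1750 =6.54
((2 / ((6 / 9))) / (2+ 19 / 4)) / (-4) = -1 / 9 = -0.11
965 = 965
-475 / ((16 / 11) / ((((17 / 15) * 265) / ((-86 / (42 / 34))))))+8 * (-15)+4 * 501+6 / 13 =58909423 / 17888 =3293.24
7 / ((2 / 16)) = 56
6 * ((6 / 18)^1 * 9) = 18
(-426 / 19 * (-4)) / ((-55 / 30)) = -10224 / 209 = -48.92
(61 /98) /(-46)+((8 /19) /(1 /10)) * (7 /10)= 251289 /85652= 2.93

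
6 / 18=1 / 3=0.33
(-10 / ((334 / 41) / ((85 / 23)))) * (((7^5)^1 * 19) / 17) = -327316325 / 3841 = -85216.43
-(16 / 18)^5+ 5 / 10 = -6487 / 118098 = -0.05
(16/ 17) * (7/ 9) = 112/ 153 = 0.73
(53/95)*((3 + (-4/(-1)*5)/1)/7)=1219/665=1.83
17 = 17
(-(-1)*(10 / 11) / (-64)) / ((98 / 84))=-15 / 1232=-0.01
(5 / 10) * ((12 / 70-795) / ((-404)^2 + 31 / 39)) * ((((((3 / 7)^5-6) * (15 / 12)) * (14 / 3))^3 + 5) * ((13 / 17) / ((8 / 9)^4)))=126.94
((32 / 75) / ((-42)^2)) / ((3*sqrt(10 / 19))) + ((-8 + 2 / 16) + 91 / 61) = -3115 / 488 + 4*sqrt(190) / 496125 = -6.38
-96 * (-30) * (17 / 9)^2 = 92480 / 9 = 10275.56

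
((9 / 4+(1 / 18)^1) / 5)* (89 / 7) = 7387 / 1260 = 5.86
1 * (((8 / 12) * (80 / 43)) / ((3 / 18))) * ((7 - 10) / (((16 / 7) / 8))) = -3360 / 43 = -78.14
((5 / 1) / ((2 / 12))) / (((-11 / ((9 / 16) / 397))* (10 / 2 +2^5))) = -135 / 1292632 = -0.00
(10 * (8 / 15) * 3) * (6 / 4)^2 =36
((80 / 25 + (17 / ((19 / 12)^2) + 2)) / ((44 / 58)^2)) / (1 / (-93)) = -76883379 / 39710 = -1936.12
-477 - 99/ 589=-281052/ 589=-477.17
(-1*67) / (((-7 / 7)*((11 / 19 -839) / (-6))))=1273 / 2655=0.48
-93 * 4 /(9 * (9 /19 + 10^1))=-2356 /597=-3.95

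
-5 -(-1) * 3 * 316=943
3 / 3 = 1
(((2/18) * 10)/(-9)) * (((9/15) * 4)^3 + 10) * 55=-65516/405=-161.77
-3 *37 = -111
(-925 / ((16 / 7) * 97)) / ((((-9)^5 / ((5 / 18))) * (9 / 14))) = 0.00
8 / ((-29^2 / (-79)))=632 / 841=0.75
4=4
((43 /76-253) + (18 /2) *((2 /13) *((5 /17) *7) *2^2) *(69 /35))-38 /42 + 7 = -78958769 /352716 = -223.86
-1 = -1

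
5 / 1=5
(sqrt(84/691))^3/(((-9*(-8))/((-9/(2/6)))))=-63*sqrt(14511)/477481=-0.02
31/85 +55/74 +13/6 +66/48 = 350953/75480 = 4.65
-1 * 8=-8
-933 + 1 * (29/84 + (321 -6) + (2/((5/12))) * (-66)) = -392471/420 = -934.45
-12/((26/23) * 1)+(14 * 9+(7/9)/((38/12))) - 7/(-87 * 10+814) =115.76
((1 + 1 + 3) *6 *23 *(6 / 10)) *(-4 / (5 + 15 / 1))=-414 / 5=-82.80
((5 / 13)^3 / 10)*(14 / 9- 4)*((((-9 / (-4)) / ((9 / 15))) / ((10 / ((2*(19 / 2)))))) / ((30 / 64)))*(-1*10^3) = 4180000 / 19773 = 211.40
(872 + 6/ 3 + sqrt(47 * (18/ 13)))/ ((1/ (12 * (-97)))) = -1017336 - 3492 * sqrt(1222)/ 13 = -1026726.02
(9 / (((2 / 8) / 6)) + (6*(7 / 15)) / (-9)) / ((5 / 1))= 9706 / 225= 43.14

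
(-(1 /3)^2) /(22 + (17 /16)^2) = -256 /53289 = -0.00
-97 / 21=-4.62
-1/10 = -0.10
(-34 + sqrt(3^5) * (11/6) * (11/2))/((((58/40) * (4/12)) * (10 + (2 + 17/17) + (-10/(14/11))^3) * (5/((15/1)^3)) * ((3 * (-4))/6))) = 182.22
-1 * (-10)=10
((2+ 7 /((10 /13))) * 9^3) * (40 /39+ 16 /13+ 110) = 59043897 /65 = 908367.65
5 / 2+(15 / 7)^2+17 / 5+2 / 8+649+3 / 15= 659.94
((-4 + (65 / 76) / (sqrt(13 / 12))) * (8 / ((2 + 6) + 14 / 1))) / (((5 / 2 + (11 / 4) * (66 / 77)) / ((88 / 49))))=-64 / 119 + 40 * sqrt(39) / 2261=-0.43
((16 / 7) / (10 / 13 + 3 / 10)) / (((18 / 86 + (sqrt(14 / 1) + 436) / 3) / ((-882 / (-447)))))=211583736000 / 7300104319429-484585920*sqrt(14) / 7300104319429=0.03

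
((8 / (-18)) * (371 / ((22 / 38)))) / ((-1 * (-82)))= -14098 / 4059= -3.47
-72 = -72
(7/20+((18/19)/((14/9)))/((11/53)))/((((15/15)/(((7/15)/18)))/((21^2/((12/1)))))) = 4708949/1504800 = 3.13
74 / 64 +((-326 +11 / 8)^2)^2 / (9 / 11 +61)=179643548.79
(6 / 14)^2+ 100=4909 / 49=100.18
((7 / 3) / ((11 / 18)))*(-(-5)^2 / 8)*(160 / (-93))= 7000 / 341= 20.53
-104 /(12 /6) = -52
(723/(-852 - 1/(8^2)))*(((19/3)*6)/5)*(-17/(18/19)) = 94657088/817935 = 115.73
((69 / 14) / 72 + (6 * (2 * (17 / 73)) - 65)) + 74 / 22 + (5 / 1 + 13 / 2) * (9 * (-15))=-434734451 / 269808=-1611.27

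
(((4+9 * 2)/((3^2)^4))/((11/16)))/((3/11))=352/19683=0.02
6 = 6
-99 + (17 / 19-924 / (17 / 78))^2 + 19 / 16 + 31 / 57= 89969623694449 / 5007792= 17965926.64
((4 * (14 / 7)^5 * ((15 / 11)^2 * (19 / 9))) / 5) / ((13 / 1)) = 12160 / 1573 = 7.73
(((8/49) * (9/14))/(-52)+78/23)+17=2091064/102557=20.39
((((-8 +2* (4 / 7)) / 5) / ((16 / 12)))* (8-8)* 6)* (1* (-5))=0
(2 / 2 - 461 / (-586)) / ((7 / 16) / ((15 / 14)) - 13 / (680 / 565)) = -0.17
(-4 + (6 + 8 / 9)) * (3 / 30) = 13 / 45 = 0.29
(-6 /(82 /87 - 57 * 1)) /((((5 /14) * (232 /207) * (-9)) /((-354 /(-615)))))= -85491 /4998925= -0.02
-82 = -82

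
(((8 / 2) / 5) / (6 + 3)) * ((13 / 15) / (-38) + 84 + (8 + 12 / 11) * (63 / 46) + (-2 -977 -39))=-265799858 / 3244725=-81.92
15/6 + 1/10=13/5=2.60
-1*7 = -7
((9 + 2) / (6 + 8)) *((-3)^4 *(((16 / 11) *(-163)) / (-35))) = 105624 / 245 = 431.12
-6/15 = -2/5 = -0.40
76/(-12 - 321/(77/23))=-5852/8307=-0.70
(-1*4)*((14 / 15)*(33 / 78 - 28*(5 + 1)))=121996 / 195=625.62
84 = 84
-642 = -642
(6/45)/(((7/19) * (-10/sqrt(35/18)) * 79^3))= -19 * sqrt(70)/1553072850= -0.00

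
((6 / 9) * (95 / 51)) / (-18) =-95 / 1377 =-0.07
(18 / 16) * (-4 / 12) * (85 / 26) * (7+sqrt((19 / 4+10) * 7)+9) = -255 / 13-255 * sqrt(413) / 416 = -32.07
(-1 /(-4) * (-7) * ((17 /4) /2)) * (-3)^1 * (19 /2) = 6783 /64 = 105.98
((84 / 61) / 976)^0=1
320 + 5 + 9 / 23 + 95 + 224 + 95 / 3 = 46648 / 69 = 676.06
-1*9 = -9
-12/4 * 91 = -273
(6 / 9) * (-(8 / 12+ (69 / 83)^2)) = -56122 / 62001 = -0.91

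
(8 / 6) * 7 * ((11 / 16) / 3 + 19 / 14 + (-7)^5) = -5646619 / 36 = -156850.53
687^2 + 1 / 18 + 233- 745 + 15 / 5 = 8486281 / 18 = 471460.06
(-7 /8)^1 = -7 /8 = -0.88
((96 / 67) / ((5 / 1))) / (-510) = -16 / 28475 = -0.00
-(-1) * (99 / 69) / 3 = 11 / 23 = 0.48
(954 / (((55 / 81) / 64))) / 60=412128 / 275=1498.65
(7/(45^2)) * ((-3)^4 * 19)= 133/25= 5.32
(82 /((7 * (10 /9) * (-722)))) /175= -369 /4422250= -0.00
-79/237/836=-1/2508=-0.00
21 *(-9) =-189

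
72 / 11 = 6.55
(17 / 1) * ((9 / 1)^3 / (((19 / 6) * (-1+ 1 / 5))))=-185895 / 38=-4891.97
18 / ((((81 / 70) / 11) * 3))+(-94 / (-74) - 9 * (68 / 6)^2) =-1096595 / 999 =-1097.69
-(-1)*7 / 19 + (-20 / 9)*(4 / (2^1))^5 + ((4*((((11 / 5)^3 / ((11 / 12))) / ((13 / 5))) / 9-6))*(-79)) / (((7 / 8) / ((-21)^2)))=48708874043 / 55575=876452.97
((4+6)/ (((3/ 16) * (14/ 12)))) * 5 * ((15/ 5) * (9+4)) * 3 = 187200/ 7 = 26742.86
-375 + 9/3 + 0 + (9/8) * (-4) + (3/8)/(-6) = -6025/16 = -376.56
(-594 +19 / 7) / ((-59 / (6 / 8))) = 7.52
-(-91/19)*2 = 182/19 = 9.58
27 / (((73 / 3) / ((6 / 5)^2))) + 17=33941 / 1825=18.60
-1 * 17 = -17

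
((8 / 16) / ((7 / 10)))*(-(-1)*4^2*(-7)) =-80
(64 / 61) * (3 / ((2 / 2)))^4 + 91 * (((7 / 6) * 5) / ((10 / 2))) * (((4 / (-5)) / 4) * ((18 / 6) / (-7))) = 57391 / 610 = 94.08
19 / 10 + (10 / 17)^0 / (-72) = 679 / 360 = 1.89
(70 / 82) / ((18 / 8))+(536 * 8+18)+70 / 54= 4768597 / 1107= 4307.68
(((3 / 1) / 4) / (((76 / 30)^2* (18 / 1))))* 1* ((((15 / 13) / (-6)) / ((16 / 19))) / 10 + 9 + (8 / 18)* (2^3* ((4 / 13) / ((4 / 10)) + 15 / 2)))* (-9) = -2.24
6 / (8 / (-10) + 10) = 15 / 23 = 0.65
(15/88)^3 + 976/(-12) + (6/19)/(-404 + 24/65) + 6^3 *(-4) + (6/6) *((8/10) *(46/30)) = -6013393969879871/6369429158400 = -944.10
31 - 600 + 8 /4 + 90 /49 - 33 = -29310 /49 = -598.16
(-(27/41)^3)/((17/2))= -39366/1171657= -0.03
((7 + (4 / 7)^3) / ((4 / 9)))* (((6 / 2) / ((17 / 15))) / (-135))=-435 / 1372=-0.32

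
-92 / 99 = -0.93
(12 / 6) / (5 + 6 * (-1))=-2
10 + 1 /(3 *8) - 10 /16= 9.42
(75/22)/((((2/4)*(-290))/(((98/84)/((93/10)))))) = -175/59334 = -0.00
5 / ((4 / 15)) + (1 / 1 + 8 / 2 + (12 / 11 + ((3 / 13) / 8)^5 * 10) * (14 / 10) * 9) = 12545213081867 / 334579548160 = 37.50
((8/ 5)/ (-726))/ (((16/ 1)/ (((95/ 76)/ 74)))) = -1/ 429792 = -0.00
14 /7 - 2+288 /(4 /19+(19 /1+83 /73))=14.15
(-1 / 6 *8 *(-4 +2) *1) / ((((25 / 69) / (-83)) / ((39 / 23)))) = -25896 / 25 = -1035.84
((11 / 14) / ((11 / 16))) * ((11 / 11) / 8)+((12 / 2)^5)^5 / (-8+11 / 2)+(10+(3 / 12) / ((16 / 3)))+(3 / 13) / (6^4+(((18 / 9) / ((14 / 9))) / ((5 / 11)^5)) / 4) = -12677695622404086730269212840219 / 1114805415360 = -11372115211971880540.21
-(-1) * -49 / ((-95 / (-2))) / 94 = -49 / 4465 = -0.01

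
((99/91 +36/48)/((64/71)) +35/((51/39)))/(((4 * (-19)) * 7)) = -600377/11088896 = -0.05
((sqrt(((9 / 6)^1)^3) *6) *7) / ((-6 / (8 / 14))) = -7.35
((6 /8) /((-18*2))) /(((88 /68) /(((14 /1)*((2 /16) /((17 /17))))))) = -0.03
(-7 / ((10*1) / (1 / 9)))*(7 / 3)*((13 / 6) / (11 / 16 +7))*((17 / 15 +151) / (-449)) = 5814536 / 335504025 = 0.02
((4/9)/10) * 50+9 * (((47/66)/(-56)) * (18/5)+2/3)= 7.81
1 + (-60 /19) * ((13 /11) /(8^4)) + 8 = 1925949 /214016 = 9.00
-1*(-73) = 73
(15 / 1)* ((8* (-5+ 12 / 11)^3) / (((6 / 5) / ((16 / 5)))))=-25442240 / 1331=-19115.13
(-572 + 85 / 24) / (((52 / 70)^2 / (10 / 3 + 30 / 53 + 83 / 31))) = -541774785475 / 79968096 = -6774.89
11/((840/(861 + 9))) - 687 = -18917/28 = -675.61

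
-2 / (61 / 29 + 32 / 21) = -1218 / 2209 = -0.55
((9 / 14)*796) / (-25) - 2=-22.47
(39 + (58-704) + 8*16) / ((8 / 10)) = -2395 / 4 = -598.75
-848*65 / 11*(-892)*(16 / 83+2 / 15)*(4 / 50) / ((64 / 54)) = 2245704552 / 22825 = 98387.93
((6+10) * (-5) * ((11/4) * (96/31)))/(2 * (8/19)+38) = -66880/3813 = -17.54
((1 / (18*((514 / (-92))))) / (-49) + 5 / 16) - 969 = -1756609795 / 1813392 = -968.69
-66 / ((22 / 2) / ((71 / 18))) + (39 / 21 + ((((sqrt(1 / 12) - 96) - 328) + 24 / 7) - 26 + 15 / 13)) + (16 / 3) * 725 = sqrt(3) / 6 + 309349 / 91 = 3399.73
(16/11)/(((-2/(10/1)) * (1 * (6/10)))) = -400/33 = -12.12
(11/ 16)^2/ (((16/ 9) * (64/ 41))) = 44649/ 262144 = 0.17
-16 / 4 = -4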